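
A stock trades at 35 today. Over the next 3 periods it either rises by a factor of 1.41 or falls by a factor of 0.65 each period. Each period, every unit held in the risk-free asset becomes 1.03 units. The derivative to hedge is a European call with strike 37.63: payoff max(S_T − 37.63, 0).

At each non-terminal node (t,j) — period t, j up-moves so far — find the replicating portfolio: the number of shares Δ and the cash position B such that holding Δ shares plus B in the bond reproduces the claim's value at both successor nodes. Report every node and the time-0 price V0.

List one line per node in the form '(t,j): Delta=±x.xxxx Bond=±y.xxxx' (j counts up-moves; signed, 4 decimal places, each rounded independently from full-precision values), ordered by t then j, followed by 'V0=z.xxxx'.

Under the risk-neutral measure, an up-move has probability p* = (R−d)/(u−d) = 0.5000 and values discount at R = 1.03.
Terminal payoffs: V(3,0)=0.0000, V(3,1)=0.0000, V(3,2)=7.5993, V(3,3)=60.4827
(2,0): S=14.7875. Δ = (V_up−V_dn)/(S_up−S_dn) = (0.0000−0.0000)/(20.8504−9.6119) = 0.0000. V = [p*·0.0000 + (1−p*)·0.0000]/1.03 = 0.0000. B = V − Δ·S = 0.0000.
(2,1): S=32.0775. Δ = (V_up−V_dn)/(S_up−S_dn) = (7.5993−0.0000)/(45.2293−20.8504) = 0.3117. V = [p*·7.5993 + (1−p*)·0.0000]/1.03 = 3.6890. B = V − Δ·S = -6.3101.
(2,2): S=69.5835. Δ = (V_up−V_dn)/(S_up−S_dn) = (60.4827−7.5993)/(98.1127−45.2293) = 1.0000. V = [p*·60.4827 + (1−p*)·7.5993]/1.03 = 33.0495. B = V − Δ·S = -36.5340.
(1,0): S=22.7500. Δ = (V_up−V_dn)/(S_up−S_dn) = (3.6890−0.0000)/(32.0775−14.7875) = 0.2134. V = [p*·3.6890 + (1−p*)·0.0000]/1.03 = 1.7908. B = V − Δ·S = -3.0631.
(1,1): S=49.3500. Δ = (V_up−V_dn)/(S_up−S_dn) = (33.0495−3.6890)/(69.5835−32.0775) = 0.7828. V = [p*·33.0495 + (1−p*)·3.6890]/1.03 = 17.8342. B = V − Δ·S = -20.7981.
(0,0): S=35.0000. Δ = (V_up−V_dn)/(S_up−S_dn) = (17.8342−1.7908)/(49.3500−22.7500) = 0.6031. V = [p*·17.8342 + (1−p*)·1.7908]/1.03 = 9.5267. B = V − Δ·S = -11.5831.
Root portfolio cost Δ·35+B reproduces V0=9.5267.

(0,0): Delta=0.6031 Bond=-11.5831
(1,0): Delta=0.2134 Bond=-3.0631
(1,1): Delta=0.7828 Bond=-20.7981
(2,0): Delta=0.0000 Bond=0.0000
(2,1): Delta=0.3117 Bond=-6.3101
(2,2): Delta=1.0000 Bond=-36.5340
V0=9.5267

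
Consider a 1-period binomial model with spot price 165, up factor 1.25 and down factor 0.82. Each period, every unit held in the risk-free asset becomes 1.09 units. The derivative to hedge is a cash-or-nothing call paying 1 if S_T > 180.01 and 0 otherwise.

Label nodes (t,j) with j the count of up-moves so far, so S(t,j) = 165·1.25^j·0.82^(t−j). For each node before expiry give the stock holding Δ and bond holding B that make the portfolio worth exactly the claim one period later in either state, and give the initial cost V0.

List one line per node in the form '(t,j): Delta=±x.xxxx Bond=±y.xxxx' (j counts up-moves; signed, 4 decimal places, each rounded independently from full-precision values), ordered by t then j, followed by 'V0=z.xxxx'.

The replicating-portfolio and risk-neutral prices coincide; use p* = (1.09−0.82)/(1.25−0.82) = 0.6279 for the latter.
Terminal payoffs: V(1,0)=0.0000, V(1,1)=1.0000
  t=0,j=0: stock 165.0000 → up 206.2500 (V=1.0000), down 135.3000 (V=0.0000). Price 0.5761; hedge Δ=0.0141, bond B=-1.7495.
The time-0 hedge costs 0.5761, which is the no-arbitrage price.

(0,0): Delta=0.0141 Bond=-1.7495
V0=0.5761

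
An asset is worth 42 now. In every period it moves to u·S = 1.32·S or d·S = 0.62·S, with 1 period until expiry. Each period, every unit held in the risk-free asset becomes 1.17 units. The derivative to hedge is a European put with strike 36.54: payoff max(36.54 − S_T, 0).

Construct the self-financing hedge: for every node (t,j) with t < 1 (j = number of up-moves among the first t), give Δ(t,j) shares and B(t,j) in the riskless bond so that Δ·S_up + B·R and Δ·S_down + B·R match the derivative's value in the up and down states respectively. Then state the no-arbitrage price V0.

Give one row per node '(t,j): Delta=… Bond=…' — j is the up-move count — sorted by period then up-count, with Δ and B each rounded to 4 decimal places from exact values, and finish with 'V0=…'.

(0,0): Delta=-0.3571 Bond=16.9231
V0=1.9231

Under the risk-neutral measure, an up-move has probability p* = (R−d)/(u−d) = 0.7857 and values discount at R = 1.17.
At expiry t=1: V(1,0)=10.5000, V(1,1)=0.0000
(0,0): S=42.0000. Δ = (V_up−V_dn)/(S_up−S_dn) = (0.0000−10.5000)/(55.4400−26.0400) = -0.3571. V = [p*·0.0000 + (1−p*)·10.5000]/1.17 = 1.9231. B = V − Δ·S = 16.9231.
Each (Δ,B) replicates both successor values, so the strategy is self-financing and V0 is arbitrage-free.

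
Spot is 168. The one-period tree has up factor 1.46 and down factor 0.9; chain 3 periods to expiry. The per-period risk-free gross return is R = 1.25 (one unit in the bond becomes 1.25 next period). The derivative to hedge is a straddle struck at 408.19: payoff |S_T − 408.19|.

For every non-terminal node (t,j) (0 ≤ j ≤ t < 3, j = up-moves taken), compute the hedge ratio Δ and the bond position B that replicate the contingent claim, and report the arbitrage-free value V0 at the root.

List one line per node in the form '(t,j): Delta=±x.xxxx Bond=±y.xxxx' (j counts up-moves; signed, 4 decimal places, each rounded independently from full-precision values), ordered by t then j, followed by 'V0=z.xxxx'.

(0,0): Delta=-0.3907 Bond=135.2904
(1,0): Delta=-1.0000 Bond=261.2416
(1,1): Delta=-0.1653 Bond=113.8359
(2,0): Delta=-1.0000 Bond=326.5520
(2,1): Delta=-1.0000 Bond=326.5520
(2,2): Delta=0.1434 Bond=31.7407
V0=69.6555

Under the risk-neutral measure, an up-move has probability p* = (R−d)/(u−d) = 0.6250 and values discount at R = 1.25.
Terminal payoffs: V(3,0)=285.7180, V(3,1)=209.5132, V(3,2)=85.8921, V(3,3)=114.6488
Node (2,0) S=136.0800: V=(p*·209.5132+(1−p*)·285.7180)/1.25=190.4720; Δ=(209.5132−285.7180)/(198.6768−122.4720)=-1.0000; B=V−Δ·S=326.5520
Node (2,1) S=220.7520: V=(p*·85.8921+(1−p*)·209.5132)/1.25=105.8000; Δ=(85.8921−209.5132)/(322.2979−198.6768)=-1.0000; B=V−Δ·S=326.5520
Node (2,2) S=358.1088: V=(p*·114.6488+(1−p*)·85.8921)/1.25=83.0920; Δ=(114.6488−85.8921)/(522.8388−322.2979)=0.1434; B=V−Δ·S=31.7407
Node (1,0) S=151.2000: V=(p*·105.8000+(1−p*)·190.4720)/1.25=110.0416; Δ=(105.8000−190.4720)/(220.7520−136.0800)=-1.0000; B=V−Δ·S=261.2416
Node (1,1) S=245.2800: V=(p*·83.0920+(1−p*)·105.8000)/1.25=73.2860; Δ=(83.0920−105.8000)/(358.1088−220.7520)=-0.1653; B=V−Δ·S=113.8359
Node (0,0) S=168.0000: V=(p*·73.2860+(1−p*)·110.0416)/1.25=69.6555; Δ=(73.2860−110.0416)/(245.2800−151.2000)=-0.3907; B=V−Δ·S=135.2904
Root portfolio cost Δ·168+B reproduces V0=69.6555.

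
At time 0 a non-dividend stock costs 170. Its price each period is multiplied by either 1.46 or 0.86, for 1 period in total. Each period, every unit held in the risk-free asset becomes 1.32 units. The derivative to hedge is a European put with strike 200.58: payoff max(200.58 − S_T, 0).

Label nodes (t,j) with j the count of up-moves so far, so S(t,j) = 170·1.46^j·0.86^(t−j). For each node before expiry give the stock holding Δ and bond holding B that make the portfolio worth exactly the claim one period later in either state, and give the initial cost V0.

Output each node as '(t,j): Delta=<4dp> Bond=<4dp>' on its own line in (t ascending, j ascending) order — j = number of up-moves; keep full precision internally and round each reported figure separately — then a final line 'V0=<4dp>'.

Under the risk-neutral measure, an up-move has probability p* = (R−d)/(u−d) = 0.7667 and values discount at R = 1.32.
Terminal payoffs: V(1,0)=54.3800, V(1,1)=0.0000
Node (0,0) S=170.0000: V=(p*·0.0000+(1−p*)·54.3800)/1.32=9.6126; Δ=(0.0000−54.3800)/(248.2000−146.2000)=-0.5331; B=V−Δ·S=100.2460
Root portfolio cost Δ·170+B reproduces V0=9.6126.

(0,0): Delta=-0.5331 Bond=100.2460
V0=9.6126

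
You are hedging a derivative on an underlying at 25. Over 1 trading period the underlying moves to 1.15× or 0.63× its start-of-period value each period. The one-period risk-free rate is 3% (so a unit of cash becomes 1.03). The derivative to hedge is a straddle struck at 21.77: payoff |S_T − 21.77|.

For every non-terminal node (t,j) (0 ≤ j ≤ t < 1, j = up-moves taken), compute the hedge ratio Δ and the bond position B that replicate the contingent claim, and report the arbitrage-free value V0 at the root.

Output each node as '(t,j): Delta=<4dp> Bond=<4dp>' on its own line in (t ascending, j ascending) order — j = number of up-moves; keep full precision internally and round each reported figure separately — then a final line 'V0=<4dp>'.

No-arbitrage ⇒ martingale measure with p* = (R−d)/(u−d) = 0.7692.
Payoff layer (t=1): V(1,0)=6.0200, V(1,1)=6.9800
  t=0,j=0: stock 25.0000 → up 28.7500 (V=6.9800), down 15.7500 (V=6.0200). Price 6.5616; hedge Δ=0.0738, bond B=4.7155.
Root portfolio cost Δ·25+B reproduces V0=6.5616.

(0,0): Delta=0.0738 Bond=4.7155
V0=6.5616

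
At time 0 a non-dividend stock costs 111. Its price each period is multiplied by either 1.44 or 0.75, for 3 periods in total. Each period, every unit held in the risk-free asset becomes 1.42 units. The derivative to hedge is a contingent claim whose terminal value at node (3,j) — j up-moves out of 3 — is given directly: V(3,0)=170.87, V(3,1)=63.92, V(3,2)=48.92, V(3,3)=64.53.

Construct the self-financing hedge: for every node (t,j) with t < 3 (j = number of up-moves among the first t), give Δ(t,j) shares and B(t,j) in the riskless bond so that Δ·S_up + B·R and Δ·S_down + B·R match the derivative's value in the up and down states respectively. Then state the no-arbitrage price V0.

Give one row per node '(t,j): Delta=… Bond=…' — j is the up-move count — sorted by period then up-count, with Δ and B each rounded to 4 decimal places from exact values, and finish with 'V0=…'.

(0,0): Delta=0.0893 Bond=12.1833
(1,0): Delta=-0.2166 Bond=42.7600
(1,1): Delta=0.0940 Bond=16.5403
(2,0): Delta=-2.4825 Bond=202.1972
(2,1): Delta=-0.1813 Bond=56.4960
(2,2): Delta=0.0983 Bond=22.5018
V0=22.0904

Since d<R<u, set p* = (R−d)/(u−d) = 0.9710; price each node as the discounted p*-expectation of its children.
Terminal values V(3,·): V(3,0)=170.8700, V(3,1)=63.9200, V(3,2)=48.9200, V(3,3)=64.5300
  t=2,j=0: stock 62.4375 → up 89.9100 (V=63.9200), down 46.8281 (V=170.8700). Price 47.1972; hedge Δ=-2.4825, bond B=202.1972.
  t=2,j=1: stock 119.8800 → up 172.6272 (V=48.9200), down 89.9100 (V=63.9200). Price 34.7569; hedge Δ=-0.1813, bond B=56.4960.
  t=2,j=2: stock 230.1696 → up 331.4442 (V=64.5300), down 172.6272 (V=48.9200). Price 45.1250; hedge Δ=0.0983, bond B=22.5018.
  t=1,j=0: stock 83.2500 → up 119.8800 (V=34.7569), down 62.4375 (V=47.1972). Price 24.7306; hedge Δ=-0.2166, bond B=42.7600.
  t=1,j=1: stock 159.8400 → up 230.1696 (V=45.1250), down 119.8800 (V=34.7569). Price 31.5665; hedge Δ=0.0940, bond B=16.5403.
  t=0,j=0: stock 111.0000 → up 159.8400 (V=31.5665), down 83.2500 (V=24.7306). Price 22.0904; hedge Δ=0.0893, bond B=12.1833.
Check: Δ(0,0)·S0 + B(0,0) = 22.0904 = V0.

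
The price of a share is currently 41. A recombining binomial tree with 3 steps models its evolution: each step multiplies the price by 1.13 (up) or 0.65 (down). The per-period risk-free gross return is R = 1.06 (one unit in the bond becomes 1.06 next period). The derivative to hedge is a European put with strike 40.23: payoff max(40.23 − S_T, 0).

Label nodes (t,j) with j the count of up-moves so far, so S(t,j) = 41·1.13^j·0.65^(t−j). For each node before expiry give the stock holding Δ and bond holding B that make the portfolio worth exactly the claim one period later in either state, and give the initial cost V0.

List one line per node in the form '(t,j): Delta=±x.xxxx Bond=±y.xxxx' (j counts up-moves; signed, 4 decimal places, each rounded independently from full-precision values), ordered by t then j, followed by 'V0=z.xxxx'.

Risk-neutral probability p* = (R−d)/(u−d) = (1.06−0.65)/(1.13−0.65) = 0.8542.
Terminal payoffs: V(3,0)=28.9704, V(3,1)=20.6556, V(3,2)=6.2006, V(3,3)=0.0000
(2,0): S=17.3225. Δ = (V_up−V_dn)/(S_up−S_dn) = (20.6556−28.9704)/(19.5744−11.2596) = -1.0000. V = [p*·20.6556 + (1−p*)·28.9704]/1.06 = 20.6303. B = V − Δ·S = 37.9528.
(2,1): S=30.1145. Δ = (V_up−V_dn)/(S_up−S_dn) = (6.2006−20.6556)/(34.0294−19.5744) = -1.0000. V = [p*·6.2006 + (1−p*)·20.6556]/1.06 = 7.8383. B = V − Δ·S = 37.9528.
(2,2): S=52.3529. Δ = (V_up−V_dn)/(S_up−S_dn) = (0.0000−6.2006)/(59.1588−34.0294) = -0.2467. V = [p*·0.0000 + (1−p*)·6.2006]/1.06 = 0.8531. B = V − Δ·S = 13.7710.
(1,0): S=26.6500. Δ = (V_up−V_dn)/(S_up−S_dn) = (7.8383−20.6303)/(30.1145−17.3225) = -1.0000. V = [p*·7.8383 + (1−p*)·20.6303]/1.06 = 9.1546. B = V − Δ·S = 35.8046.
(1,1): S=46.3300. Δ = (V_up−V_dn)/(S_up−S_dn) = (0.8531−7.8383)/(52.3529−30.1145) = -0.3141. V = [p*·0.8531 + (1−p*)·7.8383]/1.06 = 1.7658. B = V − Δ·S = 16.3184.
(0,0): S=41.0000. Δ = (V_up−V_dn)/(S_up−S_dn) = (1.7658−9.1546)/(46.3300−26.6500) = -0.3754. V = [p*·1.7658 + (1−p*)·9.1546]/1.06 = 2.6824. B = V − Δ·S = 18.0756.
Each (Δ,B) replicates both successor values, so the strategy is self-financing and V0 is arbitrage-free.

(0,0): Delta=-0.3754 Bond=18.0756
(1,0): Delta=-1.0000 Bond=35.8046
(1,1): Delta=-0.3141 Bond=16.3184
(2,0): Delta=-1.0000 Bond=37.9528
(2,1): Delta=-1.0000 Bond=37.9528
(2,2): Delta=-0.2467 Bond=13.7710
V0=2.6824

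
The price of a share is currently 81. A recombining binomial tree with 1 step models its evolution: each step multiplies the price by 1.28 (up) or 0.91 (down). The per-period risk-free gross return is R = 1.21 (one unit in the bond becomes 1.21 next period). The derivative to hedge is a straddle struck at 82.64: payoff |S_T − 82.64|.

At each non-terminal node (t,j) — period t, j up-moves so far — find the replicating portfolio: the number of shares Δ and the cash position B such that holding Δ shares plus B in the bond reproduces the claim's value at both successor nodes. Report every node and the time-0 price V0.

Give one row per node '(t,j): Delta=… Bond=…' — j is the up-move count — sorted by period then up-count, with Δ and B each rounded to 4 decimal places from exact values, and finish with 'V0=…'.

(0,0): Delta=0.4041 Bond=-17.2348
V0=15.4950

Since d<R<u, set p* = (R−d)/(u−d) = 0.8108; price each node as the discounted p*-expectation of its children.
Terminal values V(1,·): V(1,0)=8.9300, V(1,1)=21.0400
  t=0,j=0: stock 81.0000 → up 103.6800 (V=21.0400), down 73.7100 (V=8.9300). Price 15.4950; hedge Δ=0.4041, bond B=-17.2348.
Root portfolio cost Δ·81+B reproduces V0=15.4950.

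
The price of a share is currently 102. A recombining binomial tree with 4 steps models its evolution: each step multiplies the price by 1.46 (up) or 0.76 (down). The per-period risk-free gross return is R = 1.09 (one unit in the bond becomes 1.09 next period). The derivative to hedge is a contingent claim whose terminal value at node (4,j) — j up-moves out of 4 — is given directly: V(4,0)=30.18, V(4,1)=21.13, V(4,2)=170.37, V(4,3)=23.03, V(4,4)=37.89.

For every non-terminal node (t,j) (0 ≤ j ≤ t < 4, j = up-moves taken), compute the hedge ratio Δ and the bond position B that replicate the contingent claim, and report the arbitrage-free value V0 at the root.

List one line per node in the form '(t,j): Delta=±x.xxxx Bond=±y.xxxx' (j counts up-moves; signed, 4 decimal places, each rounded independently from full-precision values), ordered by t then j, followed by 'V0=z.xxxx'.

The replicating-portfolio and risk-neutral prices coincide; use p* = (1.09−0.76)/(1.46−0.76) = 0.4714 for the latter.
Terminal payoffs: V(4,0)=30.1800, V(4,1)=21.1300, V(4,2)=170.3700, V(4,3)=23.0300, V(4,4)=37.8900
(3,0): S=44.7756. Δ = (V_up−V_dn)/(S_up−S_dn) = (21.1300−30.1800)/(65.3723−34.0294) = -0.2887. V = [p*·21.1300 + (1−p*)·30.1800]/1.09 = 23.7739. B = V − Δ·S = 36.7025.
(3,1): S=86.0162. Δ = (V_up−V_dn)/(S_up−S_dn) = (170.3700−21.1300)/(125.5836−65.3723) = 2.4786. V = [p*·170.3700 + (1−p*)·21.1300]/1.09 = 83.9321. B = V − Δ·S = -129.2679.
(3,2): S=165.2416. Δ = (V_up−V_dn)/(S_up−S_dn) = (23.0300−170.3700)/(241.2528−125.5836) = -1.2738. V = [p*·23.0300 + (1−p*)·170.3700]/1.09 = 92.5777. B = V − Δ·S = 303.0634.
(3,3): S=317.4379. Δ = (V_up−V_dn)/(S_up−S_dn) = (37.8900−23.0300)/(463.4593−241.2528) = 0.0669. V = [p*·37.8900 + (1−p*)·23.0300]/1.09 = 27.5554. B = V − Δ·S = 6.3269.
(2,0): S=58.9152. Δ = (V_up−V_dn)/(S_up−S_dn) = (83.9321−23.7739)/(86.0162−44.7756) = 1.4587. V = [p*·83.9321 + (1−p*)·23.7739]/1.09 = 47.8295. B = V − Δ·S = -38.1107.
(2,1): S=113.1792. Δ = (V_up−V_dn)/(S_up−S_dn) = (92.5777−83.9321)/(165.2416−86.0162) = 0.1091. V = [p*·92.5777 + (1−p*)·83.9321]/1.09 = 80.7412. B = V − Δ·S = 68.3903.
(2,2): S=217.4232. Δ = (V_up−V_dn)/(S_up−S_dn) = (27.5554−92.5777)/(317.4379−165.2416) = -0.4272. V = [p*·27.5554 + (1−p*)·92.5777]/1.09 = 56.8113. B = V − Δ·S = 149.7003.
(1,0): S=77.5200. Δ = (V_up−V_dn)/(S_up−S_dn) = (80.7412−47.8295)/(113.1792−58.9152) = 0.6065. V = [p*·80.7412 + (1−p*)·47.8295]/1.09 = 58.1147. B = V − Δ·S = 11.0981.
(1,1): S=148.9200. Δ = (V_up−V_dn)/(S_up−S_dn) = (56.8113−80.7412)/(217.4232−113.1792) = -0.2296. V = [p*·56.8113 + (1−p*)·80.7412]/1.09 = 63.7247. B = V − Δ·S = 97.9102.
(0,0): S=102.0000. Δ = (V_up−V_dn)/(S_up−S_dn) = (63.7247−58.1147)/(148.9200−77.5200) = 0.0786. V = [p*·63.7247 + (1−p*)·58.1147]/1.09 = 55.7426. B = V − Δ·S = 47.7283.
Each (Δ,B) replicates both successor values, so the strategy is self-financing and V0 is arbitrage-free.

(0,0): Delta=0.0786 Bond=47.7283
(1,0): Delta=0.6065 Bond=11.0981
(1,1): Delta=-0.2296 Bond=97.9102
(2,0): Delta=1.4587 Bond=-38.1107
(2,1): Delta=0.1091 Bond=68.3903
(2,2): Delta=-0.4272 Bond=149.7003
(3,0): Delta=-0.2887 Bond=36.7025
(3,1): Delta=2.4786 Bond=-129.2679
(3,2): Delta=-1.2738 Bond=303.0634
(3,3): Delta=0.0669 Bond=6.3269
V0=55.7426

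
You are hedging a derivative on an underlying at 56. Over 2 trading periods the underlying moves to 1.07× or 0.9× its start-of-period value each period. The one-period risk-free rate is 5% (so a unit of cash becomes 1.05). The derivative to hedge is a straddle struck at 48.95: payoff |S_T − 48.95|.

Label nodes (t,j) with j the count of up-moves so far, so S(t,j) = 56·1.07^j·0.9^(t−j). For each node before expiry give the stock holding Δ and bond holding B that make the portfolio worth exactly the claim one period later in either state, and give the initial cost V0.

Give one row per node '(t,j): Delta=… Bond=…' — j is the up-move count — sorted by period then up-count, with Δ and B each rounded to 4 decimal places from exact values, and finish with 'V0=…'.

(0,0): Delta=0.9155 Bond=-39.5767
(1,0): Delta=0.1620 Bond=-3.5793
(1,1): Delta=1.0000 Bond=-46.6190
V0=11.6910

Under the risk-neutral measure, an up-move has probability p* = (R−d)/(u−d) = 0.8824 and values discount at R = 1.05.
At expiry t=2: V(2,0)=3.5900, V(2,1)=4.9780, V(2,2)=15.1644
Node (1,0) S=50.4000: V=(p*·4.9780+(1−p*)·3.5900)/1.05=4.5854; Δ=(4.9780−3.5900)/(53.9280−45.3600)=0.1620; B=V−Δ·S=-3.5793
Node (1,1) S=59.9200: V=(p*·15.1644+(1−p*)·4.9780)/1.05=13.3010; Δ=(15.1644−4.9780)/(64.1144−53.9280)=1.0000; B=V−Δ·S=-46.6190
Node (0,0) S=56.0000: V=(p*·13.3010+(1−p*)·4.5854)/1.05=11.6910; Δ=(13.3010−4.5854)/(59.9200−50.4000)=0.9155; B=V−Δ·S=-39.5767
Each (Δ,B) replicates both successor values, so the strategy is self-financing and V0 is arbitrage-free.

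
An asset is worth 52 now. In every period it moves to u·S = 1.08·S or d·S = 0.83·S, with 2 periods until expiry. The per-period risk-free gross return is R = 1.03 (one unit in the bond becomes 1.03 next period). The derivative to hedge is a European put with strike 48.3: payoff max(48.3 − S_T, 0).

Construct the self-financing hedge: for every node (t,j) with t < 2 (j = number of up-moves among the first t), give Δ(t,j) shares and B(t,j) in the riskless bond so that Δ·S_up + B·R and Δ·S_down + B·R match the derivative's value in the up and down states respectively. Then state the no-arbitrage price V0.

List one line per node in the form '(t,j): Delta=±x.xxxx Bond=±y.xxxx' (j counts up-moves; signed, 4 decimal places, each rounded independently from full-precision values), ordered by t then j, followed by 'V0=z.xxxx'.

No-arbitrage ⇒ martingale measure with p* = (R−d)/(u−d) = 0.8000.
Payoff layer (t=2): V(2,0)=12.4772, V(2,1)=1.6872, V(2,2)=0.0000
(1,0): S=43.1600. Δ = (V_up−V_dn)/(S_up−S_dn) = (1.6872−12.4772)/(46.6128−35.8228) = -1.0000. V = [p*·1.6872 + (1−p*)·12.4772]/1.03 = 3.7332. B = V − Δ·S = 46.8932.
(1,1): S=56.1600. Δ = (V_up−V_dn)/(S_up−S_dn) = (0.0000−1.6872)/(60.6528−46.6128) = -0.1202. V = [p*·0.0000 + (1−p*)·1.6872]/1.03 = 0.3276. B = V − Δ·S = 7.0764.
(0,0): S=52.0000. Δ = (V_up−V_dn)/(S_up−S_dn) = (0.3276−3.7332)/(56.1600−43.1600) = -0.2620. V = [p*·0.3276 + (1−p*)·3.7332]/1.03 = 0.9793. B = V − Δ·S = 14.6017.
The time-0 hedge costs 0.9793, which is the no-arbitrage price.

(0,0): Delta=-0.2620 Bond=14.6017
(1,0): Delta=-1.0000 Bond=46.8932
(1,1): Delta=-0.1202 Bond=7.0764
V0=0.9793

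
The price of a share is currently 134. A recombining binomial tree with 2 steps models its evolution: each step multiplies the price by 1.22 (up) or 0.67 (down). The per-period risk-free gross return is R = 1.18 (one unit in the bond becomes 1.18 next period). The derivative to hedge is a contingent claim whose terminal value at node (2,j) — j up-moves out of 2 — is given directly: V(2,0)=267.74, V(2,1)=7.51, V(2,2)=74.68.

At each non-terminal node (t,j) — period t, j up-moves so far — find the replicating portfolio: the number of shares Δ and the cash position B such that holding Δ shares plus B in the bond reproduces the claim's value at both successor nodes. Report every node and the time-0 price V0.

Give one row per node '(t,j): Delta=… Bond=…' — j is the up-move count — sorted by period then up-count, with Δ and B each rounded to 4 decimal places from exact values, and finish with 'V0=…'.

Risk-neutral probability p* = (R−d)/(u−d) = (1.18−0.67)/(1.22−0.67) = 0.9273.
Payoff layer (t=2): V(2,0)=267.7400, V(2,1)=7.5100, V(2,2)=74.6800
  t=1,j=0: stock 89.7800 → up 109.5316 (V=7.5100), down 60.1526 (V=267.7400). Price 22.4032; hedge Δ=-5.2701, bond B=495.5487.
  t=1,j=1: stock 163.4800 → up 199.4456 (V=74.6800), down 109.5316 (V=7.5100). Price 59.1482; hedge Δ=0.7470, bond B=-62.9790.
  t=0,j=0: stock 134.0000 → up 163.4800 (V=59.1482), down 89.7800 (V=22.4032). Price 47.8609; hedge Δ=0.4986, bond B=-18.9482.
The time-0 hedge costs 47.8609, which is the no-arbitrage price.

(0,0): Delta=0.4986 Bond=-18.9482
(1,0): Delta=-5.2701 Bond=495.5487
(1,1): Delta=0.7470 Bond=-62.9790
V0=47.8609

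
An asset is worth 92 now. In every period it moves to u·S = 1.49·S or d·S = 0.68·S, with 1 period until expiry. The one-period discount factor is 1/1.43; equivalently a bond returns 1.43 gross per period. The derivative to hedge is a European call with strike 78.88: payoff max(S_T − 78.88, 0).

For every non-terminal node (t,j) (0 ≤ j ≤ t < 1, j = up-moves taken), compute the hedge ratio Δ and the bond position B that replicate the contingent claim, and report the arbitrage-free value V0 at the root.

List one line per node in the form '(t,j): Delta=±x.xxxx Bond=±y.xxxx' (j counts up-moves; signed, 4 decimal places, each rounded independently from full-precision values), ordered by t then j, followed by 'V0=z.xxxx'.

Under the risk-neutral measure, an up-move has probability p* = (R−d)/(u−d) = 0.9259 and values discount at R = 1.43.
Payoff layer (t=1): V(1,0)=0.0000, V(1,1)=58.2000
  t=0,j=0: stock 92.0000 → up 137.0800 (V=58.2000), down 62.5600 (V=0.0000). Price 37.6845; hedge Δ=0.7810, bond B=-34.1673.
Root portfolio cost Δ·92+B reproduces V0=37.6845.

(0,0): Delta=0.7810 Bond=-34.1673
V0=37.6845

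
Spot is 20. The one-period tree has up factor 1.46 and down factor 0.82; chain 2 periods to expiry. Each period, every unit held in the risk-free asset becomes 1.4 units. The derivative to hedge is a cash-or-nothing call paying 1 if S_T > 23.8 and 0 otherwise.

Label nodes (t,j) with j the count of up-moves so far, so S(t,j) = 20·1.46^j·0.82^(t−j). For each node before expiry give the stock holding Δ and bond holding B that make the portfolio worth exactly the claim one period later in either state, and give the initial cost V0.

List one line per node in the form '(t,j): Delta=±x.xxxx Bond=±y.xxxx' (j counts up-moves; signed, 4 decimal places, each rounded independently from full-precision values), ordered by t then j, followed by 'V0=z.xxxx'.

Risk-neutral probability p* = (R−d)/(u−d) = (1.4−0.82)/(1.46−0.82) = 0.9062.
Terminal payoffs: V(2,0)=0.0000, V(2,1)=1.0000, V(2,2)=1.0000
  t=1,j=0: stock 16.4000 → up 23.9440 (V=1.0000), down 13.4480 (V=0.0000). Price 0.6473; hedge Δ=0.0953, bond B=-0.9152.
  t=1,j=1: stock 29.2000 → up 42.6320 (V=1.0000), down 23.9440 (V=1.0000). Price 0.7143; hedge Δ=0.0000, bond B=0.7143.
  t=0,j=0: stock 20.0000 → up 29.2000 (V=0.7143), down 16.4000 (V=0.6473). Price 0.5057; hedge Δ=0.0052, bond B=0.4011.
Check: Δ(0,0)·S0 + B(0,0) = 0.5057 = V0.

(0,0): Delta=0.0052 Bond=0.4011
(1,0): Delta=0.0953 Bond=-0.9152
(1,1): Delta=0.0000 Bond=0.7143
V0=0.5057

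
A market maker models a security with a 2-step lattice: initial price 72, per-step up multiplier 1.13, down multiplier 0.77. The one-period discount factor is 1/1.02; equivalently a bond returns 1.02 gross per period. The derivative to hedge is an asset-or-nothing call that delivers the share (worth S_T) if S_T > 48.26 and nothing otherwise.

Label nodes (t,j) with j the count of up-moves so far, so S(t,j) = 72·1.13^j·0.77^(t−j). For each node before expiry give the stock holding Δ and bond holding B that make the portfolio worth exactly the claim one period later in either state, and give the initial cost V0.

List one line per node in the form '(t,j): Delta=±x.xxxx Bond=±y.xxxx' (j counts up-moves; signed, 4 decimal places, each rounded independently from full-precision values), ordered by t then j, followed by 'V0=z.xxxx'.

(0,0): Delta=1.4934 Bond=-39.3532
(1,0): Delta=3.1389 Bond=-131.3680
(1,1): Delta=1.0000 Bond=0.0000
V0=68.1692

Risk-neutral probability p* = (R−d)/(u−d) = (1.02−0.77)/(1.13−0.77) = 0.6944.
Payoff layer (t=2): V(2,0)=0.0000, V(2,1)=62.6472, V(2,2)=91.9368
(1,0): S=55.4400. Δ = (V_up−V_dn)/(S_up−S_dn) = (62.6472−0.0000)/(62.6472−42.6888) = 3.1389. V = [p*·62.6472 + (1−p*)·0.0000]/1.02 = 42.6520. B = V − Δ·S = -131.3680.
(1,1): S=81.3600. Δ = (V_up−V_dn)/(S_up−S_dn) = (91.9368−62.6472)/(91.9368−62.6472) = 1.0000. V = [p*·91.9368 + (1−p*)·62.6472]/1.02 = 81.3600. B = V − Δ·S = 0.0000.
(0,0): S=72.0000. Δ = (V_up−V_dn)/(S_up−S_dn) = (81.3600−42.6520)/(81.3600−55.4400) = 1.4934. V = [p*·81.3600 + (1−p*)·42.6520]/1.02 = 68.1692. B = V − Δ·S = -39.3532.
Self-financing check: at every node Δ·S+B equals the discounted successor values.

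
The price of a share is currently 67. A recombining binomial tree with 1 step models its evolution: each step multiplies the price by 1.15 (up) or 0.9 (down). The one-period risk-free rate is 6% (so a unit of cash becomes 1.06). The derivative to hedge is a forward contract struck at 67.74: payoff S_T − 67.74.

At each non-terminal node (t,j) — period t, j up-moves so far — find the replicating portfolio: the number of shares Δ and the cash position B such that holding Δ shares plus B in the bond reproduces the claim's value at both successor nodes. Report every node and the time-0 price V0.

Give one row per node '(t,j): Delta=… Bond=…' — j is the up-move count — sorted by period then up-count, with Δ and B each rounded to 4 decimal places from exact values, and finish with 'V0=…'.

No-arbitrage ⇒ martingale measure with p* = (R−d)/(u−d) = 0.6400.
Payoff layer (t=1): V(1,0)=-7.4400, V(1,1)=9.3100
  t=0,j=0: stock 67.0000 → up 77.0500 (V=9.3100), down 60.3000 (V=-7.4400). Price 3.0943; hedge Δ=1.0000, bond B=-63.9057.
The time-0 hedge costs 3.0943, which is the no-arbitrage price.

(0,0): Delta=1.0000 Bond=-63.9057
V0=3.0943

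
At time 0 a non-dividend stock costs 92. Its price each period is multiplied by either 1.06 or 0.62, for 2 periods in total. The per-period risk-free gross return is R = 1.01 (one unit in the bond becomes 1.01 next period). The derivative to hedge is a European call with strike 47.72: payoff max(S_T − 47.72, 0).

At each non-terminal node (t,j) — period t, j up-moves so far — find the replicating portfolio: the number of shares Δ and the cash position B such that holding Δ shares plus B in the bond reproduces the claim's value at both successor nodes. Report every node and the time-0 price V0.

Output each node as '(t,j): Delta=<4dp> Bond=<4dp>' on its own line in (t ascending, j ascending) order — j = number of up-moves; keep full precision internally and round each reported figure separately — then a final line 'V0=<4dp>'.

(0,0): Delta=0.9657 Bond=-43.4640
(1,0): Delta=0.5077 Bond=-17.7774
(1,1): Delta=1.0000 Bond=-47.2475
V0=45.3767

Since d<R<u, set p* = (R−d)/(u−d) = 0.8864; price each node as the discounted p*-expectation of its children.
Terminal values V(2,·): V(2,0)=0.0000, V(2,1)=12.7424, V(2,2)=55.6512
  t=1,j=0: stock 57.0400 → up 60.4624 (V=12.7424), down 35.3648 (V=0.0000). Price 11.1826; hedge Δ=0.5077, bond B=-17.7774.
  t=1,j=1: stock 97.5200 → up 103.3712 (V=55.6512), down 60.4624 (V=12.7424). Price 50.2725; hedge Δ=1.0000, bond B=-47.2475.
  t=0,j=0: stock 92.0000 → up 97.5200 (V=50.2725), down 57.0400 (V=11.1826). Price 45.3767; hedge Δ=0.9657, bond B=-43.4640.
Each (Δ,B) replicates both successor values, so the strategy is self-financing and V0 is arbitrage-free.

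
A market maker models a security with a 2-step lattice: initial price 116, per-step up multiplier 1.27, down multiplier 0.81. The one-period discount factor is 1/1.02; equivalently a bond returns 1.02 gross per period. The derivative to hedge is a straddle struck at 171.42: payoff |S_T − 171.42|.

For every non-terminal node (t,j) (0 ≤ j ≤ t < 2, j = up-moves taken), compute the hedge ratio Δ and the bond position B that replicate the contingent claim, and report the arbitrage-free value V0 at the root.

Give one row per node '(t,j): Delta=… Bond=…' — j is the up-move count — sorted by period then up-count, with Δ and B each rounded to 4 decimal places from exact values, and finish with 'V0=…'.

(0,0): Delta=-0.7370 Bond=140.5385
(1,0): Delta=-1.0000 Bond=168.0588
(1,1): Delta=-0.5373 Bond=113.9331
V0=55.0441

Under the risk-neutral measure, an up-move has probability p* = (R−d)/(u−d) = 0.4565 and values discount at R = 1.02.
Terminal values V(2,·): V(2,0)=95.3124, V(2,1)=52.0908, V(2,2)=15.6764
(1,0): S=93.9600. Δ = (V_up−V_dn)/(S_up−S_dn) = (52.0908−95.3124)/(119.3292−76.1076) = -1.0000. V = [p*·52.0908 + (1−p*)·95.3124]/1.02 = 74.0988. B = V − Δ·S = 168.0588.
(1,1): S=147.3200. Δ = (V_up−V_dn)/(S_up−S_dn) = (15.6764−52.0908)/(187.0964−119.3292) = -0.5373. V = [p*·15.6764 + (1−p*)·52.0908]/1.02 = 34.7714. B = V − Δ·S = 113.9331.
(0,0): S=116.0000. Δ = (V_up−V_dn)/(S_up−S_dn) = (34.7714−74.0988)/(147.3200−93.9600) = -0.7370. V = [p*·34.7714 + (1−p*)·74.0988]/1.02 = 55.0441. B = V − Δ·S = 140.5385.
Each (Δ,B) replicates both successor values, so the strategy is self-financing and V0 is arbitrage-free.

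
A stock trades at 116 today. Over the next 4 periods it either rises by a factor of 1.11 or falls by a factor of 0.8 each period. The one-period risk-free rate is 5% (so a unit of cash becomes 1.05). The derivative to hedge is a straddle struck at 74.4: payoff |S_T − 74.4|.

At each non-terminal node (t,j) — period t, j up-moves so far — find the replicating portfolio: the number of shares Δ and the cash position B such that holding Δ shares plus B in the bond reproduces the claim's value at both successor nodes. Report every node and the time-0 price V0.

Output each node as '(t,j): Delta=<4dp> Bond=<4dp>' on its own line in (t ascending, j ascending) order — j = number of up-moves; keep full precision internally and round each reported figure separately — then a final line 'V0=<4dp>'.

Risk-neutral probability p* = (R−d)/(u−d) = (1.05−0.8)/(1.11−0.8) = 0.8065.
At expiry t=4: V(4,0)=26.8864, V(4,1)=8.4749, V(4,2)=17.0711, V(4,3)=52.5162, V(4,4)=101.6962
  t=3,j=0: stock 59.3920 → up 65.9251 (V=8.4749), down 47.5136 (V=26.8864). Price 11.4651; hedge Δ=-1.0000, bond B=70.8571.
  t=3,j=1: stock 82.4064 → up 91.4711 (V=17.0711), down 65.9251 (V=8.4749). Price 14.6736; hedge Δ=0.3365, bond B=-13.0561.
  t=3,j=2: stock 114.3389 → up 126.9162 (V=52.5162), down 91.4711 (V=17.0711). Price 43.4817; hedge Δ=1.0000, bond B=-70.8571.
  t=3,j=3: stock 158.6452 → up 176.0962 (V=101.6962), down 126.9162 (V=52.5162). Price 87.7881; hedge Δ=1.0000, bond B=-70.8571.
  t=2,j=0: stock 74.2400 → up 82.4064 (V=14.6736), down 59.3920 (V=11.4651). Price 13.3835; hedge Δ=0.1394, bond B=3.0335.
  t=2,j=1: stock 103.0080 → up 114.3389 (V=43.4817), down 82.4064 (V=14.6736). Price 36.1009; hedge Δ=0.9022, bond B=-56.8284.
  t=2,j=2: stock 142.9236 → up 158.6452 (V=87.7881), down 114.3389 (V=43.4817). Price 75.4406; hedge Δ=1.0000, bond B=-67.4830.
  t=1,j=0: stock 92.8000 → up 103.0080 (V=36.1009), down 74.2400 (V=13.3835). Price 30.1943; hedge Δ=0.7897, bond B=-43.0879.
  t=1,j=1: stock 128.7600 → up 142.9236 (V=75.4406), down 103.0080 (V=36.1009). Price 64.5966; hedge Δ=0.9856, bond B=-62.3055.
  t=0,j=0: stock 116.0000 → up 128.7600 (V=64.5966), down 92.8000 (V=30.1943). Price 55.1792; hedge Δ=0.9567, bond B=-55.7962.
The time-0 hedge costs 55.1792, which is the no-arbitrage price.

(0,0): Delta=0.9567 Bond=-55.7962
(1,0): Delta=0.7897 Bond=-43.0879
(1,1): Delta=0.9856 Bond=-62.3055
(2,0): Delta=0.1394 Bond=3.0335
(2,1): Delta=0.9022 Bond=-56.8284
(2,2): Delta=1.0000 Bond=-67.4830
(3,0): Delta=-1.0000 Bond=70.8571
(3,1): Delta=0.3365 Bond=-13.0561
(3,2): Delta=1.0000 Bond=-70.8571
(3,3): Delta=1.0000 Bond=-70.8571
V0=55.1792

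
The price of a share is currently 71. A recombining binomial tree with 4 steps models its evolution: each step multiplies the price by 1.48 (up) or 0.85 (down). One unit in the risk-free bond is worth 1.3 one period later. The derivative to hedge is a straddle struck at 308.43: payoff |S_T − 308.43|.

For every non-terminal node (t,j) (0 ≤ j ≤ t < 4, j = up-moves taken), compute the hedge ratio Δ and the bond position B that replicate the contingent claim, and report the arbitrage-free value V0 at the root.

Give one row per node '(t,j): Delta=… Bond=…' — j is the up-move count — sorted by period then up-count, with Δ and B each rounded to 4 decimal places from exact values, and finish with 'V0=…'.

(0,0): Delta=-0.7610 Bond=96.8971
(1,0): Delta=-1.0000 Bond=140.3869
(1,1): Delta=-0.7062 Bond=120.1979
(2,0): Delta=-1.0000 Bond=182.5030
(2,1): Delta=-1.0000 Bond=182.5030
(2,2): Delta=-0.6386 Bond=145.7590
(3,0): Delta=-1.0000 Bond=237.2538
(3,1): Delta=-1.0000 Bond=237.2538
(3,2): Delta=-1.0000 Bond=237.2538
(3,3): Delta=-0.5556 Bond=170.3799
V0=42.8626

Since d<R<u, set p* = (R−d)/(u−d) = 0.7143; price each node as the discounted p*-expectation of its children.
Terminal payoffs: V(4,0)=271.3676, V(4,1)=243.8977, V(4,2)=196.0680, V(4,3)=112.7879, V(4,4)=32.2175
  t=3,j=0: stock 43.6029 → up 64.5323 (V=243.8977), down 37.0624 (V=271.3676). Price 193.6510; hedge Δ=-1.0000, bond B=237.2538.
  t=3,j=1: stock 75.9203 → up 112.3620 (V=196.0680), down 64.5323 (V=243.8977). Price 161.3335; hedge Δ=-1.0000, bond B=237.2538.
  t=3,j=2: stock 132.1906 → up 195.6421 (V=112.7879), down 112.3620 (V=196.0680). Price 105.0632; hedge Δ=-1.0000, bond B=237.2538.
  t=3,j=3: stock 230.1672 → up 340.6475 (V=32.2175), down 195.6421 (V=112.7879). Price 42.4905; hedge Δ=-0.5556, bond B=170.3799.
  t=2,j=0: stock 51.2975 → up 75.9203 (V=161.3335), down 43.6029 (V=193.6510). Price 131.2055; hedge Δ=-1.0000, bond B=182.5030.
  t=2,j=1: stock 89.3180 → up 132.1906 (V=105.0632), down 75.9203 (V=161.3335). Price 93.1850; hedge Δ=-1.0000, bond B=182.5030.
  t=2,j=2: stock 155.5184 → up 230.1672 (V=42.4905), down 132.1906 (V=105.0632). Price 46.4372; hedge Δ=-0.6386, bond B=145.7590.
  t=1,j=0: stock 60.3500 → up 89.3180 (V=93.1850), down 51.2975 (V=131.2055). Price 80.0369; hedge Δ=-1.0000, bond B=140.3869.
  t=1,j=1: stock 105.0800 → up 155.5184 (V=46.4372), down 89.3180 (V=93.1850). Price 45.9952; hedge Δ=-0.7062, bond B=120.1979.
  t=0,j=0: stock 71.0000 → up 105.0800 (V=45.9952), down 60.3500 (V=80.0369). Price 42.8626; hedge Δ=-0.7610, bond B=96.8971.
The time-0 hedge costs 42.8626, which is the no-arbitrage price.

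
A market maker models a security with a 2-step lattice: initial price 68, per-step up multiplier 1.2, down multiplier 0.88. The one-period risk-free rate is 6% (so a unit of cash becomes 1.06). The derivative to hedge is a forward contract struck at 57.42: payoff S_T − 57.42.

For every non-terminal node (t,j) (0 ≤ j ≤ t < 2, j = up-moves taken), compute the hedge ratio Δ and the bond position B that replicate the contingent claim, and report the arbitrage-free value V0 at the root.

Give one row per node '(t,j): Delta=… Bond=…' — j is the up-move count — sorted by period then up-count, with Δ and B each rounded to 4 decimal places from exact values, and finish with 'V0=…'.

Under the risk-neutral measure, an up-move has probability p* = (R−d)/(u−d) = 0.5625 and values discount at R = 1.06.
Terminal values V(2,·): V(2,0)=-4.7608, V(2,1)=14.3880, V(2,2)=40.5000
Node (1,0) S=59.8400: V=(p*·14.3880+(1−p*)·-4.7608)/1.06=5.6702; Δ=(14.3880−-4.7608)/(71.8080−52.6592)=1.0000; B=V−Δ·S=-54.1698
Node (1,1) S=81.6000: V=(p*·40.5000+(1−p*)·14.3880)/1.06=27.4302; Δ=(40.5000−14.3880)/(97.9200−71.8080)=1.0000; B=V−Δ·S=-54.1698
Node (0,0) S=68.0000: V=(p*·27.4302+(1−p*)·5.6702)/1.06=16.8964; Δ=(27.4302−5.6702)/(81.6000−59.8400)=1.0000; B=V−Δ·S=-51.1036
Root portfolio cost Δ·68+B reproduces V0=16.8964.

(0,0): Delta=1.0000 Bond=-51.1036
(1,0): Delta=1.0000 Bond=-54.1698
(1,1): Delta=1.0000 Bond=-54.1698
V0=16.8964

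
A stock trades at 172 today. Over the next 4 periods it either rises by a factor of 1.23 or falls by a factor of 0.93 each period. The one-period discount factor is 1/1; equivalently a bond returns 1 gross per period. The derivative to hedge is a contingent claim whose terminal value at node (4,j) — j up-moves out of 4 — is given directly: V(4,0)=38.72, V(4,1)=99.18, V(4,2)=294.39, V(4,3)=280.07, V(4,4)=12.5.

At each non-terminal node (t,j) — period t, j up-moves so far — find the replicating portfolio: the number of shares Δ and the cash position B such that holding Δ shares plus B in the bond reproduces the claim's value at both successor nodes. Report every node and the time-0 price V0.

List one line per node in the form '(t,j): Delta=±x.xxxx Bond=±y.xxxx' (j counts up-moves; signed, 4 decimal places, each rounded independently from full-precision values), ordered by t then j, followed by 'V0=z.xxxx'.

Risk-neutral probability p* = (R−d)/(u−d) = (1−0.93)/(1.23−0.93) = 0.2333.
At expiry t=4: V(4,0)=38.7200, V(4,1)=99.1800, V(4,2)=294.3900, V(4,3)=280.0700, V(4,4)=12.5000
Node (3,0) S=138.3494: V=(p*·99.1800+(1−p*)·38.7200)/1=52.8273; Δ=(99.1800−38.7200)/(170.1698−128.6649)=1.4567; B=V−Δ·S=-148.7060
Node (3,1) S=182.9782: V=(p*·294.3900+(1−p*)·99.1800)/1=144.7290; Δ=(294.3900−99.1800)/(225.0632−170.1698)=3.5562; B=V−Δ·S=-505.9710
Node (3,2) S=242.0035: V=(p*·280.0700+(1−p*)·294.3900)/1=291.0487; Δ=(280.0700−294.3900)/(297.6643−225.0632)=-0.1972; B=V−Δ·S=338.7820
Node (3,3) S=320.0691: V=(p*·12.5000+(1−p*)·280.0700)/1=217.6370; Δ=(12.5000−280.0700)/(393.6850−297.6643)=-2.7866; B=V−Δ·S=1109.5370
Node (2,0) S=148.7628: V=(p*·144.7290+(1−p*)·52.8273)/1=74.2711; Δ=(144.7290−52.8273)/(182.9782−138.3494)=2.0592; B=V−Δ·S=-232.0678
Node (2,1) S=196.7508: V=(p*·291.0487+(1−p*)·144.7290)/1=178.8703; Δ=(291.0487−144.7290)/(242.0035−182.9782)=2.4789; B=V−Δ·S=-308.8620
Node (2,2) S=260.2188: V=(p*·217.6370+(1−p*)·291.0487)/1=273.9193; Δ=(217.6370−291.0487)/(320.0691−242.0035)=-0.9404; B=V−Δ·S=518.6248
Node (1,0) S=159.9600: V=(p*·178.8703+(1−p*)·74.2711)/1=98.6775; Δ=(178.8703−74.2711)/(196.7508−148.7628)=2.1797; B=V−Δ·S=-249.9865
Node (1,1) S=211.5600: V=(p*·273.9193+(1−p*)·178.8703)/1=201.0484; Δ=(273.9193−178.8703)/(260.2188−196.7508)=1.4976; B=V−Δ·S=-115.7817
Node (0,0) S=172.0000: V=(p*·201.0484+(1−p*)·98.6775)/1=122.5641; Δ=(201.0484−98.6775)/(211.5600−159.9600)=1.9839; B=V−Δ·S=-218.6720
Each (Δ,B) replicates both successor values, so the strategy is self-financing and V0 is arbitrage-free.

(0,0): Delta=1.9839 Bond=-218.6720
(1,0): Delta=2.1797 Bond=-249.9865
(1,1): Delta=1.4976 Bond=-115.7817
(2,0): Delta=2.0592 Bond=-232.0678
(2,1): Delta=2.4789 Bond=-308.8620
(2,2): Delta=-0.9404 Bond=518.6248
(3,0): Delta=1.4567 Bond=-148.7060
(3,1): Delta=3.5562 Bond=-505.9710
(3,2): Delta=-0.1972 Bond=338.7820
(3,3): Delta=-2.7866 Bond=1109.5370
V0=122.5641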